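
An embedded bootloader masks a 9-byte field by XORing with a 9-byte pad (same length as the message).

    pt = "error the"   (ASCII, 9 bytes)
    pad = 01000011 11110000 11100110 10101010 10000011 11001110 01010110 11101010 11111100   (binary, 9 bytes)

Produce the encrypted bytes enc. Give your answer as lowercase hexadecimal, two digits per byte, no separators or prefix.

268294c5f1ee228299

XOR is its own inverse, so applying the key byte-wise gives the result directly.
65 xor 43 = 26
72 xor f0 = 82
72 xor e6 = 94
6f xor aa = c5
72 xor 83 = f1
20 xor ce = ee
74 xor 56 = 22
68 xor ea = 82
65 xor fc = 99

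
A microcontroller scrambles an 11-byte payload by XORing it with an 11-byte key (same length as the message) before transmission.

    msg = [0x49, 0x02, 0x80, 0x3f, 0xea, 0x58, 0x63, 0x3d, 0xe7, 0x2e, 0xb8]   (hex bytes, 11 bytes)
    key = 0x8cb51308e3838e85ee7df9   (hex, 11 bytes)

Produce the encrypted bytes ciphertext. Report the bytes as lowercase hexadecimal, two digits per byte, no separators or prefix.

c5b7933709dbedb8095341

XOR is its own inverse, so applying the key byte-wise gives the result directly.
byte 0: 49 XOR 8c = c5
byte 1: 02 XOR b5 = b7
byte 2: 80 XOR 13 = 93
byte 3: 3f XOR 08 = 37
byte 4: ea XOR e3 = 09
byte 5: 58 XOR 83 = db
byte 6: 63 XOR 8e = ed
byte 7: 3d XOR 85 = b8
byte 8: e7 XOR ee = 09
byte 9: 2e XOR 7d = 53
byte 10: b8 XOR f9 = 41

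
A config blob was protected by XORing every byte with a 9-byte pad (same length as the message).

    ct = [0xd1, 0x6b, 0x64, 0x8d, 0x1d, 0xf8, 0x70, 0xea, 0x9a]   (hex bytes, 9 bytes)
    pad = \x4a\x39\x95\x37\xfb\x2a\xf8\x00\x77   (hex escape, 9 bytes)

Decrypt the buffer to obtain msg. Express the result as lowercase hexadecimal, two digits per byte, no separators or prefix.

9b52f1bae6d288eaed

11010001 xor 01001010 = 10011011
01101011 xor 00111001 = 01010010
01100100 xor 10010101 = 11110001
10001101 xor 00110111 = 10111010
00011101 xor 11111011 = 11100110
11111000 xor 00101010 = 11010010
01110000 xor 11111000 = 10001000
11101010 xor 00000000 = 11101010
10011010 xor 01110111 = 11101101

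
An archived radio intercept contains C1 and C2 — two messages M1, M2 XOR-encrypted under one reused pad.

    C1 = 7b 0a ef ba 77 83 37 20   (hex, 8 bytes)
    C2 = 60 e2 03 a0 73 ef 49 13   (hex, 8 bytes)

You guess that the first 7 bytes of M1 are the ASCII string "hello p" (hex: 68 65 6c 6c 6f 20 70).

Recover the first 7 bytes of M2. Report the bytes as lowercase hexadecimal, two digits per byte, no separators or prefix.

738d80766b4c0e

First, C1 ⊕ C2 = (M1 ⊕ K) ⊕ (M2 ⊕ K) = M1 ⊕ M2, so the key drops out. Then M2 = (M1 ⊕ M2) ⊕ M1 over the first 7 bytes.
byte 0: (7b ⊕ 60) ⊕ 68 = 1b ⊕ 68 = 73
byte 1: (0a ⊕ e2) ⊕ 65 = e8 ⊕ 65 = 8d
byte 2: (ef ⊕ 03) ⊕ 6c = ec ⊕ 6c = 80
byte 3: (ba ⊕ a0) ⊕ 6c = 1a ⊕ 6c = 76
byte 4: (77 ⊕ 73) ⊕ 6f = 04 ⊕ 6f = 6b
byte 5: (83 ⊕ ef) ⊕ 20 = 6c ⊕ 20 = 4c
byte 6: (37 ⊕ 49) ⊕ 70 = 7e ⊕ 70 = 0e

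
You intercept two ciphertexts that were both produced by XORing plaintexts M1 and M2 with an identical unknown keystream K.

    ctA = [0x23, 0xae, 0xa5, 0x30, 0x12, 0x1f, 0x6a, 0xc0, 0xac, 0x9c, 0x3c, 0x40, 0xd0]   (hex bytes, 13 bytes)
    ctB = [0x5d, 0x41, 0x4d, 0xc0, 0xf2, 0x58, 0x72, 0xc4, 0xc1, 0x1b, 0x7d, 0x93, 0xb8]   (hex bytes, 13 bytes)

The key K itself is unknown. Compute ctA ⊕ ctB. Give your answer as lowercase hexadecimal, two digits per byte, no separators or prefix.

7eefe8f0e04718046d8741d368

ctA ⊕ ctB = (M1 ⊕ K) ⊕ (M2 ⊕ K) = M1 ⊕ M2 — the shared key cancels under XOR.
23 ⊕ 5d = 7e
ae ⊕ 41 = ef
a5 ⊕ 4d = e8
30 ⊕ c0 = f0
12 ⊕ f2 = e0
1f ⊕ 58 = 47
6a ⊕ 72 = 18
c0 ⊕ c4 = 04
ac ⊕ c1 = 6d
9c ⊕ 1b = 87
3c ⊕ 7d = 41
40 ⊕ 93 = d3
d0 ⊕ b8 = 68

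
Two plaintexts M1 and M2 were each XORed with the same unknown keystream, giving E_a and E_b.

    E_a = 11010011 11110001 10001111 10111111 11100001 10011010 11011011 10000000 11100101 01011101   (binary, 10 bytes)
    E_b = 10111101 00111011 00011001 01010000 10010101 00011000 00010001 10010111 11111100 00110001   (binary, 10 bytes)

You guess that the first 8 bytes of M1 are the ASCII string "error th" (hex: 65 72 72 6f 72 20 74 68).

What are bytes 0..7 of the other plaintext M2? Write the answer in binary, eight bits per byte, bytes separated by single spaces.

00001011 10111000 11100100 10000000 00000110 10100010 10111110 01111111

First, E_a ⊕ E_b = (M1 ⊕ K) ⊕ (M2 ⊕ K) = M1 ⊕ M2, so the key drops out. Then M2 = (M1 ⊕ M2) ⊕ M1 over the first 8 bytes.
byte 0: (d3 ⊕ bd) ⊕ 65 = 6e ⊕ 65 = 0b
byte 1: (f1 ⊕ 3b) ⊕ 72 = ca ⊕ 72 = b8
byte 2: (8f ⊕ 19) ⊕ 72 = 96 ⊕ 72 = e4
byte 3: (bf ⊕ 50) ⊕ 6f = ef ⊕ 6f = 80
byte 4: (e1 ⊕ 95) ⊕ 72 = 74 ⊕ 72 = 06
byte 5: (9a ⊕ 18) ⊕ 20 = 82 ⊕ 20 = a2
byte 6: (db ⊕ 11) ⊕ 74 = ca ⊕ 74 = be
byte 7: (80 ⊕ 97) ⊕ 68 = 17 ⊕ 68 = 7f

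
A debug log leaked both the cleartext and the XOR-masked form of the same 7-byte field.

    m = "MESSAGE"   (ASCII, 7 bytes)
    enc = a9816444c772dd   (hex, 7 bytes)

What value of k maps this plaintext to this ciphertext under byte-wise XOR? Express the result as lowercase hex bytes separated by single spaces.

e4 c4 37 17 86 35 98

Since enc = m ⊕ k, XORing both sides with m gives k = m ⊕ enc.
4d xor a9 = e4
45 xor 81 = c4
53 xor 64 = 37
53 xor 44 = 17
41 xor c7 = 86
47 xor 72 = 35
45 xor dd = 98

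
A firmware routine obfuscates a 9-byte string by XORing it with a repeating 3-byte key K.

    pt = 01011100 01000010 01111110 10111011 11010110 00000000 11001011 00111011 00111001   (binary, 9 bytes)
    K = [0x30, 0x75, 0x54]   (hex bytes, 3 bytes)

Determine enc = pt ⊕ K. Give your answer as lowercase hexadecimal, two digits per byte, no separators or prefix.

6c372a8ba354fb4e6d

The 3-byte key repeats, so the effective keystream is 30 75 54 30 75 54 30 75 54.
byte 0: 5c XOR 30 = 6c
byte 1: 42 XOR 75 = 37
byte 2: 7e XOR 54 = 2a
byte 3: bb XOR 30 = 8b
byte 4: d6 XOR 75 = a3
byte 5: 00 XOR 54 = 54
byte 6: cb XOR 30 = fb
byte 7: 3b XOR 75 = 4e
byte 8: 39 XOR 54 = 6d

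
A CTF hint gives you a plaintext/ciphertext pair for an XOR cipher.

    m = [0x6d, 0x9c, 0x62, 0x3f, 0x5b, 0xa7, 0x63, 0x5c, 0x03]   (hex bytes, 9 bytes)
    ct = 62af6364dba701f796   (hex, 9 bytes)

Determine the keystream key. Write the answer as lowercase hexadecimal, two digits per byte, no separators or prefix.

0f33015b800062ab95

Since ct = m ⊕ key, XORing both sides with m gives key = m ⊕ ct.
109 xor  98 =  15
156 xor 175 =  51
 98 xor  99 =   1
 63 xor 100 =  91
 91 xor 219 = 128
167 xor 167 =   0
 99 xor   1 =  98
 92 xor 247 = 171
  3 xor 150 = 149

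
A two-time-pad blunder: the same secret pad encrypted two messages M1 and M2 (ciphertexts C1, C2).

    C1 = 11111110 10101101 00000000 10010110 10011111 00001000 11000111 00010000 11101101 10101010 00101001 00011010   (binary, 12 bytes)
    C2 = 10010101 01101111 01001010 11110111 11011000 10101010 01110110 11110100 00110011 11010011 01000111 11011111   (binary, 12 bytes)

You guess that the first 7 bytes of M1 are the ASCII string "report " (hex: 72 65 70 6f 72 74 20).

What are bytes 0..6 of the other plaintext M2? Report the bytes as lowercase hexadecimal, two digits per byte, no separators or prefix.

19a73a0e35d691

First, C1 ⊕ C2 = (M1 ⊕ K) ⊕ (M2 ⊕ K) = M1 ⊕ M2, so the key drops out. Then M2 = (M1 ⊕ M2) ⊕ M1 over the first 7 bytes.
byte 0: (fe xor 95) xor 72 = 6b xor 72 = 19
byte 1: (ad xor 6f) xor 65 = c2 xor 65 = a7
byte 2: (00 xor 4a) xor 70 = 4a xor 70 = 3a
byte 3: (96 xor f7) xor 6f = 61 xor 6f = 0e
byte 4: (9f xor d8) xor 72 = 47 xor 72 = 35
byte 5: (08 xor aa) xor 74 = a2 xor 74 = d6
byte 6: (c7 xor 76) xor 20 = b1 xor 20 = 91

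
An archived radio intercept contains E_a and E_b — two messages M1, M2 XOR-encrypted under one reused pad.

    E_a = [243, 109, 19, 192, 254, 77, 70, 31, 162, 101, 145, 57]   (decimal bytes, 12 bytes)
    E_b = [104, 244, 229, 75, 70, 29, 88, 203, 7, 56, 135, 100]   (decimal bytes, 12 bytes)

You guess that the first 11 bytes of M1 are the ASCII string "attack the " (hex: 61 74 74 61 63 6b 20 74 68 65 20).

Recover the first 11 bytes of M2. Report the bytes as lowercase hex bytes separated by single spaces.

First, E_a ⊕ E_b = (M1 ⊕ K) ⊕ (M2 ⊕ K) = M1 ⊕ M2, so the key drops out. Then M2 = (M1 ⊕ M2) ⊕ M1 over the first 11 bytes.
byte 0: (f3 ⊕ 68) ⊕ 61 = 9b ⊕ 61 = fa
byte 1: (6d ⊕ f4) ⊕ 74 = 99 ⊕ 74 = ed
byte 2: (13 ⊕ e5) ⊕ 74 = f6 ⊕ 74 = 82
byte 3: (c0 ⊕ 4b) ⊕ 61 = 8b ⊕ 61 = ea
byte 4: (fe ⊕ 46) ⊕ 63 = b8 ⊕ 63 = db
byte 5: (4d ⊕ 1d) ⊕ 6b = 50 ⊕ 6b = 3b
byte 6: (46 ⊕ 58) ⊕ 20 = 1e ⊕ 20 = 3e
byte 7: (1f ⊕ cb) ⊕ 74 = d4 ⊕ 74 = a0
byte 8: (a2 ⊕ 07) ⊕ 68 = a5 ⊕ 68 = cd
byte 9: (65 ⊕ 38) ⊕ 65 = 5d ⊕ 65 = 38
byte 10: (91 ⊕ 87) ⊕ 20 = 16 ⊕ 20 = 36

fa ed 82 ea db 3b 3e a0 cd 38 36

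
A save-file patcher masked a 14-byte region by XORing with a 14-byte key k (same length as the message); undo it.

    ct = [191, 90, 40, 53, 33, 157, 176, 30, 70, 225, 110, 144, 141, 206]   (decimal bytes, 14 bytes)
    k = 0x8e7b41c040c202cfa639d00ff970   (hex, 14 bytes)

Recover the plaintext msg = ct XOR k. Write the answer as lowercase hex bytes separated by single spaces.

XOR is its own inverse, so applying the key byte-wise gives the result directly.
bf ⊕ 8e = 31
5a ⊕ 7b = 21
28 ⊕ 41 = 69
35 ⊕ c0 = f5
21 ⊕ 40 = 61
9d ⊕ c2 = 5f
b0 ⊕ 02 = b2
1e ⊕ cf = d1
46 ⊕ a6 = e0
e1 ⊕ 39 = d8
6e ⊕ d0 = be
90 ⊕ 0f = 9f
8d ⊕ f9 = 74
ce ⊕ 70 = be

31 21 69 f5 61 5f b2 d1 e0 d8 be 9f 74 be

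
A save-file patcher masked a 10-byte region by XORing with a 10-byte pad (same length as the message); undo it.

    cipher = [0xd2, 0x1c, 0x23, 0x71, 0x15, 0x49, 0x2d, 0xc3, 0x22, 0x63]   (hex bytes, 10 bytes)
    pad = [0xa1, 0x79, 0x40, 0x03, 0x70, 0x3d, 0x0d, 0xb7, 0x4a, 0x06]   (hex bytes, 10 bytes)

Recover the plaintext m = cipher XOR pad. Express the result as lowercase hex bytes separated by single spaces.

73 65 63 72 65 74 20 74 68 65

XOR is its own inverse, so applying the key byte-wise gives the result directly.
d2 ⊕ a1 = 73
1c ⊕ 79 = 65
23 ⊕ 40 = 63
71 ⊕ 03 = 72
15 ⊕ 70 = 65
49 ⊕ 3d = 74
2d ⊕ 0d = 20
c3 ⊕ b7 = 74
22 ⊕ 4a = 68
63 ⊕ 06 = 65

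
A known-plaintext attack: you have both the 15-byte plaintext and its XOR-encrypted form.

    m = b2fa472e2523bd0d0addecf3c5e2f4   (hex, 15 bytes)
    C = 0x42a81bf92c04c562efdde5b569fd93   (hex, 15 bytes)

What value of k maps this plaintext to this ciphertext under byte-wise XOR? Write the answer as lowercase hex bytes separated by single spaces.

Since C = m ⊕ k, XORing both sides with m gives k = m ⊕ C.
byte 0: b2 XOR 42 = f0
byte 1: fa XOR a8 = 52
byte 2: 47 XOR 1b = 5c
byte 3: 2e XOR f9 = d7
byte 4: 25 XOR 2c = 09
byte 5: 23 XOR 04 = 27
byte 6: bd XOR c5 = 78
byte 7: 0d XOR 62 = 6f
byte 8: 0a XOR ef = e5
byte 9: dd XOR dd = 00
byte 10: ec XOR e5 = 09
byte 11: f3 XOR b5 = 46
byte 12: c5 XOR 69 = ac
byte 13: e2 XOR fd = 1f
byte 14: f4 XOR 93 = 67

f0 52 5c d7 09 27 78 6f e5 00 09 46 ac 1f 67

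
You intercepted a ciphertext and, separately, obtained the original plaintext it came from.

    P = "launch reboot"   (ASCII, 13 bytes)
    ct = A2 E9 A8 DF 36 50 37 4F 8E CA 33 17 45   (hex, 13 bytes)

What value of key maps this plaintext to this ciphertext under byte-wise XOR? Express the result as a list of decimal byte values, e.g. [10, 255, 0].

Since ct = P ⊕ key, XORing both sides with P gives key = P ⊕ ct.
6c ^ a2 = ce
61 ^ e9 = 88
75 ^ a8 = dd
6e ^ df = b1
63 ^ 36 = 55
68 ^ 50 = 38
20 ^ 37 = 17
72 ^ 4f = 3d
65 ^ 8e = eb
62 ^ ca = a8
6f ^ 33 = 5c
6f ^ 17 = 78
74 ^ 45 = 31

[206, 136, 221, 177, 85, 56, 23, 61, 235, 168, 92, 120, 49]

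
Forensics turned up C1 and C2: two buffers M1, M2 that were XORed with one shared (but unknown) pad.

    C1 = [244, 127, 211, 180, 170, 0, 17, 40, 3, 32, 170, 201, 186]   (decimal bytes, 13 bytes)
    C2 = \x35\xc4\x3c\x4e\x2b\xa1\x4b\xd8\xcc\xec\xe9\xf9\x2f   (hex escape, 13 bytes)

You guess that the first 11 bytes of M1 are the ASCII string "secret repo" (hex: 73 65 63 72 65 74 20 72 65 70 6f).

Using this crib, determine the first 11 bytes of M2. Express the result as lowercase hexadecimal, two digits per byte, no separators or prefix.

First, C1 ⊕ C2 = (M1 ⊕ K) ⊕ (M2 ⊕ K) = M1 ⊕ M2, so the key drops out. Then M2 = (M1 ⊕ M2) ⊕ M1 over the first 11 bytes.
byte 0: (f4 ^ 35) ^ 73 = c1 ^ 73 = b2
byte 1: (7f ^ c4) ^ 65 = bb ^ 65 = de
byte 2: (d3 ^ 3c) ^ 63 = ef ^ 63 = 8c
byte 3: (b4 ^ 4e) ^ 72 = fa ^ 72 = 88
byte 4: (aa ^ 2b) ^ 65 = 81 ^ 65 = e4
byte 5: (00 ^ a1) ^ 74 = a1 ^ 74 = d5
byte 6: (11 ^ 4b) ^ 20 = 5a ^ 20 = 7a
byte 7: (28 ^ d8) ^ 72 = f0 ^ 72 = 82
byte 8: (03 ^ cc) ^ 65 = cf ^ 65 = aa
byte 9: (20 ^ ec) ^ 70 = cc ^ 70 = bc
byte 10: (aa ^ e9) ^ 6f = 43 ^ 6f = 2c

b2de8c88e4d57a82aabc2c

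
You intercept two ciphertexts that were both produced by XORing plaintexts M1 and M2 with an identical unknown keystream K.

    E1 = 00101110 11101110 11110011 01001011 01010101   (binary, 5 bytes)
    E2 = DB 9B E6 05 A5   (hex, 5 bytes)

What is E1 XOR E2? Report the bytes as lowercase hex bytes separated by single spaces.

f5 75 15 4e f0

E1 ⊕ E2 = (M1 ⊕ K) ⊕ (M2 ⊕ K) = M1 ⊕ M2 — the shared key cancels under XOR.
 46 ^ 219 = 245
238 ^ 155 = 117
243 ^ 230 =  21
 75 ^   5 =  78
 85 ^ 165 = 240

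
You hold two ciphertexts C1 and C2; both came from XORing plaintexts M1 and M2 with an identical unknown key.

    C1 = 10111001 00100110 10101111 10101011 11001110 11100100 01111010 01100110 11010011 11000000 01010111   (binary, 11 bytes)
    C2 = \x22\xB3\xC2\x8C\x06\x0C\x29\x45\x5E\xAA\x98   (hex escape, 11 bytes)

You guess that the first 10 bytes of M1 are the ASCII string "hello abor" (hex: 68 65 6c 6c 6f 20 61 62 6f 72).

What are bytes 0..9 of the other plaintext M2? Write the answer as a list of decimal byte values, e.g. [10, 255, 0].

[243, 240, 1, 75, 167, 200, 50, 65, 226, 24]

First, C1 ⊕ C2 = (M1 ⊕ K) ⊕ (M2 ⊕ K) = M1 ⊕ M2, so the key drops out. Then M2 = (M1 ⊕ M2) ⊕ M1 over the first 10 bytes.
byte 0: (b9 ^ 22) ^ 68 = 9b ^ 68 = f3
byte 1: (26 ^ b3) ^ 65 = 95 ^ 65 = f0
byte 2: (af ^ c2) ^ 6c = 6d ^ 6c = 01
byte 3: (ab ^ 8c) ^ 6c = 27 ^ 6c = 4b
byte 4: (ce ^ 06) ^ 6f = c8 ^ 6f = a7
byte 5: (e4 ^ 0c) ^ 20 = e8 ^ 20 = c8
byte 6: (7a ^ 29) ^ 61 = 53 ^ 61 = 32
byte 7: (66 ^ 45) ^ 62 = 23 ^ 62 = 41
byte 8: (d3 ^ 5e) ^ 6f = 8d ^ 6f = e2
byte 9: (c0 ^ aa) ^ 72 = 6a ^ 72 = 18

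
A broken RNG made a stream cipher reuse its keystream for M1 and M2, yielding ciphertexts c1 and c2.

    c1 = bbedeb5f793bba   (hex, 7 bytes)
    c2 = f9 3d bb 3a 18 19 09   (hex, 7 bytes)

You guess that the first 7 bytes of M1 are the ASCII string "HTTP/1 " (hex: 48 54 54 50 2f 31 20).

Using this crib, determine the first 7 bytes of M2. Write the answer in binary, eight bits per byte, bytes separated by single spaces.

First, c1 ⊕ c2 = (M1 ⊕ K) ⊕ (M2 ⊕ K) = M1 ⊕ M2, so the key drops out. Then M2 = (M1 ⊕ M2) ⊕ M1 over the first 7 bytes.
byte 0: (bb ⊕ f9) ⊕ 48 = 42 ⊕ 48 = 0a
byte 1: (ed ⊕ 3d) ⊕ 54 = d0 ⊕ 54 = 84
byte 2: (eb ⊕ bb) ⊕ 54 = 50 ⊕ 54 = 04
byte 3: (5f ⊕ 3a) ⊕ 50 = 65 ⊕ 50 = 35
byte 4: (79 ⊕ 18) ⊕ 2f = 61 ⊕ 2f = 4e
byte 5: (3b ⊕ 19) ⊕ 31 = 22 ⊕ 31 = 13
byte 6: (ba ⊕ 09) ⊕ 20 = b3 ⊕ 20 = 93

00001010 10000100 00000100 00110101 01001110 00010011 10010011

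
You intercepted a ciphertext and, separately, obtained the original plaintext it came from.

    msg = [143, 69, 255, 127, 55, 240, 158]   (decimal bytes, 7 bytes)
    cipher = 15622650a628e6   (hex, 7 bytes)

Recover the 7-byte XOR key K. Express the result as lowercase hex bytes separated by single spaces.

9a 27 d9 2f 91 d8 78

Since cipher = msg ⊕ K, XORing both sides with msg gives K = msg ⊕ cipher.
byte 0: 8f XOR 15 = 9a
byte 1: 45 XOR 62 = 27
byte 2: ff XOR 26 = d9
byte 3: 7f XOR 50 = 2f
byte 4: 37 XOR a6 = 91
byte 5: f0 XOR 28 = d8
byte 6: 9e XOR e6 = 78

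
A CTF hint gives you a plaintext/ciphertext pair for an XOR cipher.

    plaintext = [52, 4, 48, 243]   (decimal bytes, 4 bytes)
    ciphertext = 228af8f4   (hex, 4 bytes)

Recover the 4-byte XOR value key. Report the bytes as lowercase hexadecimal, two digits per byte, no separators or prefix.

168ec807

Since ciphertext = plaintext ⊕ key, XORing both sides with plaintext gives key = plaintext ⊕ ciphertext.
34 XOR 22 = 16
04 XOR 8a = 8e
30 XOR f8 = c8
f3 XOR f4 = 07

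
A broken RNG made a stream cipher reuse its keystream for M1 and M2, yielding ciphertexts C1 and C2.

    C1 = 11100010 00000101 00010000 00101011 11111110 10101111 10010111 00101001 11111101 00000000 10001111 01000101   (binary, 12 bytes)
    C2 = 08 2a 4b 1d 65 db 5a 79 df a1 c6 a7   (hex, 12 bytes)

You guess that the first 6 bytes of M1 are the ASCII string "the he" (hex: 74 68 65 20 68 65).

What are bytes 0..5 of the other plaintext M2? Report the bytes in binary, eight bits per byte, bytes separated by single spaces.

First, C1 ⊕ C2 = (M1 ⊕ K) ⊕ (M2 ⊕ K) = M1 ⊕ M2, so the key drops out. Then M2 = (M1 ⊕ M2) ⊕ M1 over the first 6 bytes.
byte 0: (e2 ⊕ 08) ⊕ 74 = ea ⊕ 74 = 9e
byte 1: (05 ⊕ 2a) ⊕ 68 = 2f ⊕ 68 = 47
byte 2: (10 ⊕ 4b) ⊕ 65 = 5b ⊕ 65 = 3e
byte 3: (2b ⊕ 1d) ⊕ 20 = 36 ⊕ 20 = 16
byte 4: (fe ⊕ 65) ⊕ 68 = 9b ⊕ 68 = f3
byte 5: (af ⊕ db) ⊕ 65 = 74 ⊕ 65 = 11

10011110 01000111 00111110 00010110 11110011 00010001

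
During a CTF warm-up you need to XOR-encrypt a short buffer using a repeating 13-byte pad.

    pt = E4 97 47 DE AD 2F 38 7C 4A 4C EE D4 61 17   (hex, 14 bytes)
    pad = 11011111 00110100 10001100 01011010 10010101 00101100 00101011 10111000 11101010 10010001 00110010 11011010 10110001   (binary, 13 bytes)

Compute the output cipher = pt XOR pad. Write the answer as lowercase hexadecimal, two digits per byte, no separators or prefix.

The 13-byte key repeats, so the effective keystream is df 34 8c 5a 95 2c 2b b8 ea 91 32 da b1 df.
byte 0: e4 ^ df = 3b
byte 1: 97 ^ 34 = a3
byte 2: 47 ^ 8c = cb
byte 3: de ^ 5a = 84
byte 4: ad ^ 95 = 38
byte 5: 2f ^ 2c = 03
byte 6: 38 ^ 2b = 13
byte 7: 7c ^ b8 = c4
byte 8: 4a ^ ea = a0
byte 9: 4c ^ 91 = dd
byte 10: ee ^ 32 = dc
byte 11: d4 ^ da = 0e
byte 12: 61 ^ b1 = d0
byte 13: 17 ^ df = c8

3ba3cb84380313c4a0dddc0ed0c8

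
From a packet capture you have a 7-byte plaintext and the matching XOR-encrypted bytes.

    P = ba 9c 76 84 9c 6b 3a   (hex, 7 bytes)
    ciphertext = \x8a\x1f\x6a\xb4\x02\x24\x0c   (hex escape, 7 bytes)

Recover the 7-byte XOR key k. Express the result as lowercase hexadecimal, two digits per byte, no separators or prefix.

Since ciphertext = P ⊕ k, XORing both sides with P gives k = P ⊕ ciphertext.
byte 0: 10111010 XOR 10001010 = 00110000
byte 1: 10011100 XOR 00011111 = 10000011
byte 2: 01110110 XOR 01101010 = 00011100
byte 3: 10000100 XOR 10110100 = 00110000
byte 4: 10011100 XOR 00000010 = 10011110
byte 5: 01101011 XOR 00100100 = 01001111
byte 6: 00111010 XOR 00001100 = 00110110

30831c309e4f36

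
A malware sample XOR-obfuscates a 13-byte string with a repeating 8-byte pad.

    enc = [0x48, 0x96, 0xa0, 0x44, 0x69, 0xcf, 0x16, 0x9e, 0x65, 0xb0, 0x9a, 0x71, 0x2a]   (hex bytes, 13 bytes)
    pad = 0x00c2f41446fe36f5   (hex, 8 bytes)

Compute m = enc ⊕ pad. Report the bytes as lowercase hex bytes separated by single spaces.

48 54 54 50 2f 31 20 6b 65 72 6e 65 6c

The 8-byte key repeats, so the effective keystream is 00 c2 f4 14 46 fe 36 f5 00 c2 f4 14 46.
byte 0: 48 ⊕ 00 = 48
byte 1: 96 ⊕ c2 = 54
byte 2: a0 ⊕ f4 = 54
byte 3: 44 ⊕ 14 = 50
byte 4: 69 ⊕ 46 = 2f
byte 5: cf ⊕ fe = 31
byte 6: 16 ⊕ 36 = 20
byte 7: 9e ⊕ f5 = 6b
byte 8: 65 ⊕ 00 = 65
byte 9: b0 ⊕ c2 = 72
byte 10: 9a ⊕ f4 = 6e
byte 11: 71 ⊕ 14 = 65
byte 12: 2a ⊕ 46 = 6c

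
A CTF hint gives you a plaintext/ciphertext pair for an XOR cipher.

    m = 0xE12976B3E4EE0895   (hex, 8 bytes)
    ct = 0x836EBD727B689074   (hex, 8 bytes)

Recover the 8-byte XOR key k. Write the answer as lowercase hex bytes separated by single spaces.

62 47 cb c1 9f 86 98 e1

Since ct = m ⊕ k, XORing both sides with m gives k = m ⊕ ct.
byte 0: e1 XOR 83 = 62
byte 1: 29 XOR 6e = 47
byte 2: 76 XOR bd = cb
byte 3: b3 XOR 72 = c1
byte 4: e4 XOR 7b = 9f
byte 5: ee XOR 68 = 86
byte 6: 08 XOR 90 = 98
byte 7: 95 XOR 74 = e1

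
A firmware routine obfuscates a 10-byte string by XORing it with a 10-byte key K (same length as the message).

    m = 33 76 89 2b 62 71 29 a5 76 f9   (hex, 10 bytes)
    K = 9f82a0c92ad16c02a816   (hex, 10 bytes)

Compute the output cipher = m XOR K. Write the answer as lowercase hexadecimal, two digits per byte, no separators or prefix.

XOR is its own inverse, so applying the key byte-wise gives the result directly.
byte 0: 33 ^ 9f = ac
byte 1: 76 ^ 82 = f4
byte 2: 89 ^ a0 = 29
byte 3: 2b ^ c9 = e2
byte 4: 62 ^ 2a = 48
byte 5: 71 ^ d1 = a0
byte 6: 29 ^ 6c = 45
byte 7: a5 ^ 02 = a7
byte 8: 76 ^ a8 = de
byte 9: f9 ^ 16 = ef

acf429e248a045a7deef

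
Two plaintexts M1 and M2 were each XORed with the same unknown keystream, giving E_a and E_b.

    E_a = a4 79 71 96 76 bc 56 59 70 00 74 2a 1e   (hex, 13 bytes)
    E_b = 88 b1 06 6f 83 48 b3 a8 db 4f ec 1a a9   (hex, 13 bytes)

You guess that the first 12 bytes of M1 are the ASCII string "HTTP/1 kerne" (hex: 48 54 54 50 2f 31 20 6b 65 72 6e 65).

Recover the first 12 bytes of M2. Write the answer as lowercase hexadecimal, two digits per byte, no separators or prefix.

First, E_a ⊕ E_b = (M1 ⊕ K) ⊕ (M2 ⊕ K) = M1 ⊕ M2, so the key drops out. Then M2 = (M1 ⊕ M2) ⊕ M1 over the first 12 bytes.
byte 0: (a4 xor 88) xor 48 = 2c xor 48 = 64
byte 1: (79 xor b1) xor 54 = c8 xor 54 = 9c
byte 2: (71 xor 06) xor 54 = 77 xor 54 = 23
byte 3: (96 xor 6f) xor 50 = f9 xor 50 = a9
byte 4: (76 xor 83) xor 2f = f5 xor 2f = da
byte 5: (bc xor 48) xor 31 = f4 xor 31 = c5
byte 6: (56 xor b3) xor 20 = e5 xor 20 = c5
byte 7: (59 xor a8) xor 6b = f1 xor 6b = 9a
byte 8: (70 xor db) xor 65 = ab xor 65 = ce
byte 9: (00 xor 4f) xor 72 = 4f xor 72 = 3d
byte 10: (74 xor ec) xor 6e = 98 xor 6e = f6
byte 11: (2a xor 1a) xor 65 = 30 xor 65 = 55

649c23a9dac5c59ace3df655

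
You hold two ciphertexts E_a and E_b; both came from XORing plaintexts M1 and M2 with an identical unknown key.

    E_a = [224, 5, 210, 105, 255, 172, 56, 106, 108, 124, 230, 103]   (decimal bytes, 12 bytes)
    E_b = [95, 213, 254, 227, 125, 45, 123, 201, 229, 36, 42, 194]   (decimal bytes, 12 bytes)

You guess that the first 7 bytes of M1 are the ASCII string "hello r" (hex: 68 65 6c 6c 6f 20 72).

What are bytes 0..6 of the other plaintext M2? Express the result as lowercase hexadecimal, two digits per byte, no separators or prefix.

d7b540e6eda131

First, E_a ⊕ E_b = (M1 ⊕ K) ⊕ (M2 ⊕ K) = M1 ⊕ M2, so the key drops out. Then M2 = (M1 ⊕ M2) ⊕ M1 over the first 7 bytes.
byte 0: (e0 ^ 5f) ^ 68 = bf ^ 68 = d7
byte 1: (05 ^ d5) ^ 65 = d0 ^ 65 = b5
byte 2: (d2 ^ fe) ^ 6c = 2c ^ 6c = 40
byte 3: (69 ^ e3) ^ 6c = 8a ^ 6c = e6
byte 4: (ff ^ 7d) ^ 6f = 82 ^ 6f = ed
byte 5: (ac ^ 2d) ^ 20 = 81 ^ 20 = a1
byte 6: (38 ^ 7b) ^ 72 = 43 ^ 72 = 31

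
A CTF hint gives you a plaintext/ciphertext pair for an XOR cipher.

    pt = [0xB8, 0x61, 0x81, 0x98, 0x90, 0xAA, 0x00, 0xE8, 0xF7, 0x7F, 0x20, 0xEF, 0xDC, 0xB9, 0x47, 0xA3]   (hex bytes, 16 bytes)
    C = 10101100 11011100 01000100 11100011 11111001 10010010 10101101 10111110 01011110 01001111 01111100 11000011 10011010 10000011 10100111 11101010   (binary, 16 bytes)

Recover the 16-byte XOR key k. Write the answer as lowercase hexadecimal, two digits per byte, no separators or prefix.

14bdc57b6938ad56a9305c2c463ae049

Since C = pt ⊕ k, XORing both sides with pt gives k = pt ⊕ C.
184 XOR 172 =  20
 97 XOR 220 = 189
129 XOR  68 = 197
152 XOR 227 = 123
144 XOR 249 = 105
170 XOR 146 =  56
  0 XOR 173 = 173
232 XOR 190 =  86
247 XOR  94 = 169
127 XOR  79 =  48
 32 XOR 124 =  92
239 XOR 195 =  44
220 XOR 154 =  70
185 XOR 131 =  58
 71 XOR 167 = 224
163 XOR 234 =  73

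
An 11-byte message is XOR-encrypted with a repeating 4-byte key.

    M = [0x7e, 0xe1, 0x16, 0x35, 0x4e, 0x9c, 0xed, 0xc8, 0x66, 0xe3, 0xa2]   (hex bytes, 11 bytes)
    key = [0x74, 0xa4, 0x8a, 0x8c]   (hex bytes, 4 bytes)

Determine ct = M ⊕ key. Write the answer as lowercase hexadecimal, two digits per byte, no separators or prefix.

The 4-byte key repeats, so the effective keystream is 74 a4 8a 8c 74 a4 8a 8c 74 a4 8a.
byte 0: 01111110 ^ 01110100 = 00001010
byte 1: 11100001 ^ 10100100 = 01000101
byte 2: 00010110 ^ 10001010 = 10011100
byte 3: 00110101 ^ 10001100 = 10111001
byte 4: 01001110 ^ 01110100 = 00111010
byte 5: 10011100 ^ 10100100 = 00111000
byte 6: 11101101 ^ 10001010 = 01100111
byte 7: 11001000 ^ 10001100 = 01000100
byte 8: 01100110 ^ 01110100 = 00010010
byte 9: 11100011 ^ 10100100 = 01000111
byte 10: 10100010 ^ 10001010 = 00101000

0a459cb93a386744124728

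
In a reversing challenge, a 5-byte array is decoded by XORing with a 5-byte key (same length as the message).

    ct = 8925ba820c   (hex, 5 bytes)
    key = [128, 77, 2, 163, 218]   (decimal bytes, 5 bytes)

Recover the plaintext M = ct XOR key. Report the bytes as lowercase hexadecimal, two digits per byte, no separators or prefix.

0968b821d6

137 ⊕ 128 =   9
 37 ⊕  77 = 104
186 ⊕   2 = 184
130 ⊕ 163 =  33
 12 ⊕ 218 = 214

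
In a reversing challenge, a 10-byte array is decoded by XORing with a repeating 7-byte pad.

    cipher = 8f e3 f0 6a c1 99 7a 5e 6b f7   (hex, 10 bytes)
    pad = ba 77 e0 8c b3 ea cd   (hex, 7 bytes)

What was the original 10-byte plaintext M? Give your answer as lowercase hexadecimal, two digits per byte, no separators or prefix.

The 7-byte key repeats, so the effective keystream is ba 77 e0 8c b3 ea cd ba 77 e0.
byte 0: 8f XOR ba = 35
byte 1: e3 XOR 77 = 94
byte 2: f0 XOR e0 = 10
byte 3: 6a XOR 8c = e6
byte 4: c1 XOR b3 = 72
byte 5: 99 XOR ea = 73
byte 6: 7a XOR cd = b7
byte 7: 5e XOR ba = e4
byte 8: 6b XOR 77 = 1c
byte 9: f7 XOR e0 = 17

359410e67273b7e41c17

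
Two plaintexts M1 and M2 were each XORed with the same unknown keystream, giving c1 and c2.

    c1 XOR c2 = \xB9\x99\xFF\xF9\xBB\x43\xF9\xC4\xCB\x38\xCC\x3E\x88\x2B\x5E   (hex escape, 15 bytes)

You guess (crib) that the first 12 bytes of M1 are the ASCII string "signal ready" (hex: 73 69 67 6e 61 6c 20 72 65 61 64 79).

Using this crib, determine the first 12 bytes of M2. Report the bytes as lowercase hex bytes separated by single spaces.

ca f0 98 97 da 2f d9 b6 ae 59 a8 47

Since c1 ⊕ c2 = M1 ⊕ M2, XORing with the guessed M1 bytes yields the corresponding M2 bytes: M2 = (c1 ⊕ c2) ⊕ M1.
byte 0: 10111001 ⊕ 01110011 = 11001010
byte 1: 10011001 ⊕ 01101001 = 11110000
byte 2: 11111111 ⊕ 01100111 = 10011000
byte 3: 11111001 ⊕ 01101110 = 10010111
byte 4: 10111011 ⊕ 01100001 = 11011010
byte 5: 01000011 ⊕ 01101100 = 00101111
byte 6: 11111001 ⊕ 00100000 = 11011001
byte 7: 11000100 ⊕ 01110010 = 10110110
byte 8: 11001011 ⊕ 01100101 = 10101110
byte 9: 00111000 ⊕ 01100001 = 01011001
byte 10: 11001100 ⊕ 01100100 = 10101000
byte 11: 00111110 ⊕ 01111001 = 01000111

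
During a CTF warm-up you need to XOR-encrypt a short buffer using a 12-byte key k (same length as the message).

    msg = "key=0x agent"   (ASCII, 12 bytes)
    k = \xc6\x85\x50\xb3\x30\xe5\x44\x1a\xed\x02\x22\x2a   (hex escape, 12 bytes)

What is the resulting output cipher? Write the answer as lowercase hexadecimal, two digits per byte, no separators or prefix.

XOR is its own inverse, so applying the key byte-wise gives the result directly.
6b ^ c6 = ad
65 ^ 85 = e0
79 ^ 50 = 29
3d ^ b3 = 8e
30 ^ 30 = 00
78 ^ e5 = 9d
20 ^ 44 = 64
61 ^ 1a = 7b
67 ^ ed = 8a
65 ^ 02 = 67
6e ^ 22 = 4c
74 ^ 2a = 5e

ade0298e009d647b8a674c5e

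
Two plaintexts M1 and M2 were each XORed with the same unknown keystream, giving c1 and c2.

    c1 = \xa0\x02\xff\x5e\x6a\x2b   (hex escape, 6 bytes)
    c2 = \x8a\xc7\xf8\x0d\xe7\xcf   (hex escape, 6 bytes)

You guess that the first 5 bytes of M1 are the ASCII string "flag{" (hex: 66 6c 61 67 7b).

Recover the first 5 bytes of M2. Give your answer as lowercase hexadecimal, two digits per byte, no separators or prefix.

4ca96634f6

First, c1 ⊕ c2 = (M1 ⊕ K) ⊕ (M2 ⊕ K) = M1 ⊕ M2, so the key drops out. Then M2 = (M1 ⊕ M2) ⊕ M1 over the first 5 bytes.
byte 0: (a0 xor 8a) xor 66 = 2a xor 66 = 4c
byte 1: (02 xor c7) xor 6c = c5 xor 6c = a9
byte 2: (ff xor f8) xor 61 = 07 xor 61 = 66
byte 3: (5e xor 0d) xor 67 = 53 xor 67 = 34
byte 4: (6a xor e7) xor 7b = 8d xor 7b = f6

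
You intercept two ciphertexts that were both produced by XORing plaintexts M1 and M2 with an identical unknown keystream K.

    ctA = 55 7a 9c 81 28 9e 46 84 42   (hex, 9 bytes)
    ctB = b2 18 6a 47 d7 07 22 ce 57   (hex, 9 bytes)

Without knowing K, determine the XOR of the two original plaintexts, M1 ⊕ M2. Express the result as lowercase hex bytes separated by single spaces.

e7 62 f6 c6 ff 99 64 4a 15

ctA ⊕ ctB = (M1 ⊕ K) ⊕ (M2 ⊕ K) = M1 ⊕ M2 — the shared key cancels under XOR.
55 xor b2 = e7
7a xor 18 = 62
9c xor 6a = f6
81 xor 47 = c6
28 xor d7 = ff
9e xor 07 = 99
46 xor 22 = 64
84 xor ce = 4a
42 xor 57 = 15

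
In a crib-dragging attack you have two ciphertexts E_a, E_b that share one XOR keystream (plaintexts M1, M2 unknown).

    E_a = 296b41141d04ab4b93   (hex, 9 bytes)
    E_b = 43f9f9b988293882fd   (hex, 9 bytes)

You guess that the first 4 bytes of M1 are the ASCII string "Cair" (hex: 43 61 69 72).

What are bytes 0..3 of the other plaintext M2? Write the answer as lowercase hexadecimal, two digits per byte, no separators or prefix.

29f3d1df

First, E_a ⊕ E_b = (M1 ⊕ K) ⊕ (M2 ⊕ K) = M1 ⊕ M2, so the key drops out. Then M2 = (M1 ⊕ M2) ⊕ M1 over the first 4 bytes.
byte 0: (29 ⊕ 43) ⊕ 43 = 6a ⊕ 43 = 29
byte 1: (6b ⊕ f9) ⊕ 61 = 92 ⊕ 61 = f3
byte 2: (41 ⊕ f9) ⊕ 69 = b8 ⊕ 69 = d1
byte 3: (14 ⊕ b9) ⊕ 72 = ad ⊕ 72 = df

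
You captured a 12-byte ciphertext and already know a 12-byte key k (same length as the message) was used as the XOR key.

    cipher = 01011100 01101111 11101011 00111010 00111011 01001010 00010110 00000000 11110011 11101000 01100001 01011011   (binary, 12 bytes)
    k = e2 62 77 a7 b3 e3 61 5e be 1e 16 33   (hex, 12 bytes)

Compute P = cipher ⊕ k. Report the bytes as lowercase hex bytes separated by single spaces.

be 0d 9c 9d 88 a9 77 5e 4d f6 77 68

XOR is its own inverse, so applying the key byte-wise gives the result directly.
01011100 ^ 11100010 = 10111110
01101111 ^ 01100010 = 00001101
11101011 ^ 01110111 = 10011100
00111010 ^ 10100111 = 10011101
00111011 ^ 10110011 = 10001000
01001010 ^ 11100011 = 10101001
00010110 ^ 01100001 = 01110111
00000000 ^ 01011110 = 01011110
11110011 ^ 10111110 = 01001101
11101000 ^ 00011110 = 11110110
01100001 ^ 00010110 = 01110111
01011011 ^ 00110011 = 01101000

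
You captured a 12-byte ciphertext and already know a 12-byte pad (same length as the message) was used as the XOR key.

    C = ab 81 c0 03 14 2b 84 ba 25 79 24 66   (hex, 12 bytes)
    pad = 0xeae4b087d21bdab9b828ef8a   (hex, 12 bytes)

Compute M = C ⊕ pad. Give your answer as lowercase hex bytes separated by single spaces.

XOR is its own inverse, so applying the key byte-wise gives the result directly.
171 XOR 234 =  65
129 XOR 228 = 101
192 XOR 176 = 112
  3 XOR 135 = 132
 20 XOR 210 = 198
 43 XOR  27 =  48
132 XOR 218 =  94
186 XOR 185 =   3
 37 XOR 184 = 157
121 XOR  40 =  81
 36 XOR 239 = 203
102 XOR 138 = 236

41 65 70 84 c6 30 5e 03 9d 51 cb ec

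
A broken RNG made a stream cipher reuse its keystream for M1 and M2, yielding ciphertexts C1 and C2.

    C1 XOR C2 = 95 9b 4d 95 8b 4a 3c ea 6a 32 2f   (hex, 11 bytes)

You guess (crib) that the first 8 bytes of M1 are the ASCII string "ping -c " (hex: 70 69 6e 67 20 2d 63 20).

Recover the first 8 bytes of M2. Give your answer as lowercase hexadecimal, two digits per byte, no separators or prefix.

Since C1 ⊕ C2 = M1 ⊕ M2, XORing with the guessed M1 bytes yields the corresponding M2 bytes: M2 = (C1 ⊕ C2) ⊕ M1.
byte 0: 95 ^ 70 = e5
byte 1: 9b ^ 69 = f2
byte 2: 4d ^ 6e = 23
byte 3: 95 ^ 67 = f2
byte 4: 8b ^ 20 = ab
byte 5: 4a ^ 2d = 67
byte 6: 3c ^ 63 = 5f
byte 7: ea ^ 20 = ca

e5f223f2ab675fca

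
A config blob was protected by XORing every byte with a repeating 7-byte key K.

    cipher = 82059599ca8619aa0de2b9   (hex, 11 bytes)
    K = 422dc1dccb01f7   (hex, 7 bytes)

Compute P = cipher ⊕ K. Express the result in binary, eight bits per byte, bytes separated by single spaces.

The 7-byte key repeats, so the effective keystream is 42 2d c1 dc cb 01 f7 42 2d c1 dc.
byte 0: 82 ⊕ 42 = c0
byte 1: 05 ⊕ 2d = 28
byte 2: 95 ⊕ c1 = 54
byte 3: 99 ⊕ dc = 45
byte 4: ca ⊕ cb = 01
byte 5: 86 ⊕ 01 = 87
byte 6: 19 ⊕ f7 = ee
byte 7: aa ⊕ 42 = e8
byte 8: 0d ⊕ 2d = 20
byte 9: e2 ⊕ c1 = 23
byte 10: b9 ⊕ dc = 65

11000000 00101000 01010100 01000101 00000001 10000111 11101110 11101000 00100000 00100011 01100101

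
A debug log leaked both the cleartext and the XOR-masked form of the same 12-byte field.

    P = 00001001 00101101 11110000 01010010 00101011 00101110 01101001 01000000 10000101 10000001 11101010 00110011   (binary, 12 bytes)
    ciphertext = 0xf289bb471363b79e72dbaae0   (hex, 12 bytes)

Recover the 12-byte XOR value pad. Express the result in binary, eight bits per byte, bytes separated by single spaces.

Since ciphertext = P ⊕ pad, XORing both sides with P gives pad = P ⊕ ciphertext.
00001001 xor 11110010 = 11111011
00101101 xor 10001001 = 10100100
11110000 xor 10111011 = 01001011
01010010 xor 01000111 = 00010101
00101011 xor 00010011 = 00111000
00101110 xor 01100011 = 01001101
01101001 xor 10110111 = 11011110
01000000 xor 10011110 = 11011110
10000101 xor 01110010 = 11110111
10000001 xor 11011011 = 01011010
11101010 xor 10101010 = 01000000
00110011 xor 11100000 = 11010011

11111011 10100100 01001011 00010101 00111000 01001101 11011110 11011110 11110111 01011010 01000000 11010011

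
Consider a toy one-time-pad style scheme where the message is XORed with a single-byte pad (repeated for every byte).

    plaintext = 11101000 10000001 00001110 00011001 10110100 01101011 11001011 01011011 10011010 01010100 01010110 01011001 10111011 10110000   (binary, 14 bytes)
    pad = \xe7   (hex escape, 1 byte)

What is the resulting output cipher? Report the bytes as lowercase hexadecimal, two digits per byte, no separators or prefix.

0f66e9fe538c2cbc7db3b1be5c57

The 1-byte key repeats, so the effective keystream is e7 e7 e7 e7 e7 e7 e7 e7 e7 e7 e7 e7 e7 e7.
byte 0: e8 xor e7 = 0f
byte 1: 81 xor e7 = 66
byte 2: 0e xor e7 = e9
byte 3: 19 xor e7 = fe
byte 4: b4 xor e7 = 53
byte 5: 6b xor e7 = 8c
byte 6: cb xor e7 = 2c
byte 7: 5b xor e7 = bc
byte 8: 9a xor e7 = 7d
byte 9: 54 xor e7 = b3
byte 10: 56 xor e7 = b1
byte 11: 59 xor e7 = be
byte 12: bb xor e7 = 5c
byte 13: b0 xor e7 = 57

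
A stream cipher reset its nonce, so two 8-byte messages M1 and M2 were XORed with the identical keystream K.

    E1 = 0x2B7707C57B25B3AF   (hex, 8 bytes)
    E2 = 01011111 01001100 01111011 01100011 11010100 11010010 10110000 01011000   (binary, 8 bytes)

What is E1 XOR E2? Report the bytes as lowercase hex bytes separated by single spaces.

E1 ⊕ E2 = (M1 ⊕ K) ⊕ (M2 ⊕ K) = M1 ⊕ M2 — the shared key cancels under XOR.
2b xor 5f = 74
77 xor 4c = 3b
07 xor 7b = 7c
c5 xor 63 = a6
7b xor d4 = af
25 xor d2 = f7
b3 xor b0 = 03
af xor 58 = f7

74 3b 7c a6 af f7 03 f7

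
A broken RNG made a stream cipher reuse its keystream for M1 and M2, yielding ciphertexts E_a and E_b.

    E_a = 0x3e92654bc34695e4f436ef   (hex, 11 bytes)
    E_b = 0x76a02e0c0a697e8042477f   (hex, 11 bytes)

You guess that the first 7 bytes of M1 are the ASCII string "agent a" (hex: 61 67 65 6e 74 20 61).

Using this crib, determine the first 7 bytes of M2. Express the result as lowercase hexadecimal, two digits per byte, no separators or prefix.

First, E_a ⊕ E_b = (M1 ⊕ K) ⊕ (M2 ⊕ K) = M1 ⊕ M2, so the key drops out. Then M2 = (M1 ⊕ M2) ⊕ M1 over the first 7 bytes.
byte 0: (3e XOR 76) XOR 61 = 48 XOR 61 = 29
byte 1: (92 XOR a0) XOR 67 = 32 XOR 67 = 55
byte 2: (65 XOR 2e) XOR 65 = 4b XOR 65 = 2e
byte 3: (4b XOR 0c) XOR 6e = 47 XOR 6e = 29
byte 4: (c3 XOR 0a) XOR 74 = c9 XOR 74 = bd
byte 5: (46 XOR 69) XOR 20 = 2f XOR 20 = 0f
byte 6: (95 XOR 7e) XOR 61 = eb XOR 61 = 8a

29552e29bd0f8a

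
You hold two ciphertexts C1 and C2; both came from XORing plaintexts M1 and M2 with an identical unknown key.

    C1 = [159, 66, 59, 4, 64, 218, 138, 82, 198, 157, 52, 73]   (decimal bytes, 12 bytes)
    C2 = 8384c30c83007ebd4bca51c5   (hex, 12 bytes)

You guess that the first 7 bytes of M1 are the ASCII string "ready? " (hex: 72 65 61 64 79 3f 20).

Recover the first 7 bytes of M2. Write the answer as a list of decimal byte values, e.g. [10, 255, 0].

[110, 163, 153, 108, 186, 229, 212]

First, C1 ⊕ C2 = (M1 ⊕ K) ⊕ (M2 ⊕ K) = M1 ⊕ M2, so the key drops out. Then M2 = (M1 ⊕ M2) ⊕ M1 over the first 7 bytes.
byte 0: (9f ⊕ 83) ⊕ 72 = 1c ⊕ 72 = 6e
byte 1: (42 ⊕ 84) ⊕ 65 = c6 ⊕ 65 = a3
byte 2: (3b ⊕ c3) ⊕ 61 = f8 ⊕ 61 = 99
byte 3: (04 ⊕ 0c) ⊕ 64 = 08 ⊕ 64 = 6c
byte 4: (40 ⊕ 83) ⊕ 79 = c3 ⊕ 79 = ba
byte 5: (da ⊕ 00) ⊕ 3f = da ⊕ 3f = e5
byte 6: (8a ⊕ 7e) ⊕ 20 = f4 ⊕ 20 = d4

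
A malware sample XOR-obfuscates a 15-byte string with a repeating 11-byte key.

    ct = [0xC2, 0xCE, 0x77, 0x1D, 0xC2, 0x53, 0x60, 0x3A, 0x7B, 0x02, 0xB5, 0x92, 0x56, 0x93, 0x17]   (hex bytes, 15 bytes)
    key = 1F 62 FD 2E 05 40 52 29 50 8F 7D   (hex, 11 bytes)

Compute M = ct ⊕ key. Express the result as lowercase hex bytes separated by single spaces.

The 11-byte key repeats, so the effective keystream is 1f 62 fd 2e 05 40 52 29 50 8f 7d 1f 62 fd 2e.
byte 0: 194 ⊕  31 = 221
byte 1: 206 ⊕  98 = 172
byte 2: 119 ⊕ 253 = 138
byte 3:  29 ⊕  46 =  51
byte 4: 194 ⊕   5 = 199
byte 5:  83 ⊕  64 =  19
byte 6:  96 ⊕  82 =  50
byte 7:  58 ⊕  41 =  19
byte 8: 123 ⊕  80 =  43
byte 9:   2 ⊕ 143 = 141
byte 10: 181 ⊕ 125 = 200
byte 11: 146 ⊕  31 = 141
byte 12:  86 ⊕  98 =  52
byte 13: 147 ⊕ 253 = 110
byte 14:  23 ⊕  46 =  57

dd ac 8a 33 c7 13 32 13 2b 8d c8 8d 34 6e 39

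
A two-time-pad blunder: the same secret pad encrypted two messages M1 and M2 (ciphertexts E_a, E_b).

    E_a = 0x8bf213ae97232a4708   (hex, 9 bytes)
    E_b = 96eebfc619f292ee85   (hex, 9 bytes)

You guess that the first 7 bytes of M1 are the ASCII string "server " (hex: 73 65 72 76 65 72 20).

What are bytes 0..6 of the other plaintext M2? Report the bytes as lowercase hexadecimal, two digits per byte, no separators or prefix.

6e79de1eeba398

First, E_a ⊕ E_b = (M1 ⊕ K) ⊕ (M2 ⊕ K) = M1 ⊕ M2, so the key drops out. Then M2 = (M1 ⊕ M2) ⊕ M1 over the first 7 bytes.
byte 0: (8b xor 96) xor 73 = 1d xor 73 = 6e
byte 1: (f2 xor ee) xor 65 = 1c xor 65 = 79
byte 2: (13 xor bf) xor 72 = ac xor 72 = de
byte 3: (ae xor c6) xor 76 = 68 xor 76 = 1e
byte 4: (97 xor 19) xor 65 = 8e xor 65 = eb
byte 5: (23 xor f2) xor 72 = d1 xor 72 = a3
byte 6: (2a xor 92) xor 20 = b8 xor 20 = 98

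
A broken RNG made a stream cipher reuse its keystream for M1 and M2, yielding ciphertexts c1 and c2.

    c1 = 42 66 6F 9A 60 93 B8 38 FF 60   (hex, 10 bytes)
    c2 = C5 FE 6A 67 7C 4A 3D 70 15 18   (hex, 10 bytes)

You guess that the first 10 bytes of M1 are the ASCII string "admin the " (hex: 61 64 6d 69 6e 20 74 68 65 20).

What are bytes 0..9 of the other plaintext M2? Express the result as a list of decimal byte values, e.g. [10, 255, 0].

[230, 252, 104, 148, 114, 249, 241, 32, 143, 88]

First, c1 ⊕ c2 = (M1 ⊕ K) ⊕ (M2 ⊕ K) = M1 ⊕ M2, so the key drops out. Then M2 = (M1 ⊕ M2) ⊕ M1 over the first 10 bytes.
byte 0: (42 XOR c5) XOR 61 = 87 XOR 61 = e6
byte 1: (66 XOR fe) XOR 64 = 98 XOR 64 = fc
byte 2: (6f XOR 6a) XOR 6d = 05 XOR 6d = 68
byte 3: (9a XOR 67) XOR 69 = fd XOR 69 = 94
byte 4: (60 XOR 7c) XOR 6e = 1c XOR 6e = 72
byte 5: (93 XOR 4a) XOR 20 = d9 XOR 20 = f9
byte 6: (b8 XOR 3d) XOR 74 = 85 XOR 74 = f1
byte 7: (38 XOR 70) XOR 68 = 48 XOR 68 = 20
byte 8: (ff XOR 15) XOR 65 = ea XOR 65 = 8f
byte 9: (60 XOR 18) XOR 20 = 78 XOR 20 = 58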